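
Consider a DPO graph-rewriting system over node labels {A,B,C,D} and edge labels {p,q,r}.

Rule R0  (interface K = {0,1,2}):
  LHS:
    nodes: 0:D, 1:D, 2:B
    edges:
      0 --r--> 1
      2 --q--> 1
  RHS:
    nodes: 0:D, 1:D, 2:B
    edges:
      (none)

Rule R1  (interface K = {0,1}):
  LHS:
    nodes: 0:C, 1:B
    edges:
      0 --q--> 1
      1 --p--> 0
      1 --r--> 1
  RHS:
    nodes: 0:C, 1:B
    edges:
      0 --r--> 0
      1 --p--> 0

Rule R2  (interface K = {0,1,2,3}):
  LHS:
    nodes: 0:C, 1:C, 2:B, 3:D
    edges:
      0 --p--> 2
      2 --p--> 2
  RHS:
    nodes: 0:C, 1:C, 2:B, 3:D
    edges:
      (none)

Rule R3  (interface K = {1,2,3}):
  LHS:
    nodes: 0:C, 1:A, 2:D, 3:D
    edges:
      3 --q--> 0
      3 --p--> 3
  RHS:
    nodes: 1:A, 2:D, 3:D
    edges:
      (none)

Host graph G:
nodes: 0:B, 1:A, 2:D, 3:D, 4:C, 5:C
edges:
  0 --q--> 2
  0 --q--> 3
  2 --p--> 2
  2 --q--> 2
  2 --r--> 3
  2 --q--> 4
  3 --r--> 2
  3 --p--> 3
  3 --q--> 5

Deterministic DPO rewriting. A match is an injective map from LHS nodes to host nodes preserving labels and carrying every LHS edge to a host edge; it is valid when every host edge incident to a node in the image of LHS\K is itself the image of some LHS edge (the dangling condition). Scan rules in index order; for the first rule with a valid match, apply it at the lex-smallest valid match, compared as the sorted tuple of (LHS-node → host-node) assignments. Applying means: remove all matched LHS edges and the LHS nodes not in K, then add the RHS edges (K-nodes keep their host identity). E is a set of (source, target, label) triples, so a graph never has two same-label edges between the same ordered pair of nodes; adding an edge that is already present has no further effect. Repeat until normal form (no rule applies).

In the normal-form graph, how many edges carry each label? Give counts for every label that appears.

initial: |V|=6 |E|=9  E = 0-q->2 0-q->3 2-p->2 2-q->2 2-r->3 2-q->4 3-r->2 3-p->3 3-q->5
step 1: apply R0 at {0↦2, 1↦3, 2↦0}  → |V|=6 |E|=7  E = 0-q->2 2-p->2 2-q->2 2-q->4 3-r->2 3-p->3 3-q->5
step 2: apply R0 at {0↦3, 1↦2, 2↦0}  → |V|=6 |E|=5  E = 2-p->2 2-q->2 2-q->4 3-p->3 3-q->5
step 3: apply R3 at {0↦4, 1↦1, 2↦3, 3↦2}  → |V|=5 |E|=3  E = 2-q->2 3-p->3 3-q->5
step 4: apply R3 at {0↦5, 1↦1, 2↦2, 3↦3}  → |V|=4 |E|=1  E = 2-q->2
normal form: no rule applies after step 4
NF edges: [(2, 2, 'q')]

Answer: q:1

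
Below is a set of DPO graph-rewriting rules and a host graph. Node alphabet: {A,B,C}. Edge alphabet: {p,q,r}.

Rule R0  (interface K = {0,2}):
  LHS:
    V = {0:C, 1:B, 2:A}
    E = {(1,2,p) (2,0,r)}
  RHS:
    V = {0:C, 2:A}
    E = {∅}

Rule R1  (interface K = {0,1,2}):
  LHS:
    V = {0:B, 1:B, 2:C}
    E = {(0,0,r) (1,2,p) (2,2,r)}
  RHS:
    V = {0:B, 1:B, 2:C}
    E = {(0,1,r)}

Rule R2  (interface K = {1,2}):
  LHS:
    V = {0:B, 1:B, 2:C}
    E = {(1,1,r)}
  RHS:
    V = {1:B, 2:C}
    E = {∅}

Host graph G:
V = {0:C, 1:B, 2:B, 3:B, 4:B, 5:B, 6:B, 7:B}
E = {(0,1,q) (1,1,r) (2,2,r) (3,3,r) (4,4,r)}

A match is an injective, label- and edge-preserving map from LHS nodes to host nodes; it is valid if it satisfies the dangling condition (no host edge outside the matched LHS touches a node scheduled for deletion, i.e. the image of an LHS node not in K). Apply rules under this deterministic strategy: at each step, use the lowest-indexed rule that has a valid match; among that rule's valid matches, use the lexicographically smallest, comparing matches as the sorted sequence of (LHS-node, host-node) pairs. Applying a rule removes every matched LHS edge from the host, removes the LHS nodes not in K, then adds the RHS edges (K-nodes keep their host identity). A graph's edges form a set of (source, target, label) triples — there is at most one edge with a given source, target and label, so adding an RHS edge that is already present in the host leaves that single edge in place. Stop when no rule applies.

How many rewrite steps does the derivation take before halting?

Answer: 4

Steps:
start.  V:8 E:5  edges: 0-q->1 1-r->1 2-r->2 3-r->3 4-r->4
1. fire R2 via {0↦5, 1↦1, 2↦0}  →  V:7 E:4  edges: 0-q->1 2-r->2 3-r->3 4-r->4
2. fire R2 via {0↦6, 1↦2, 2↦0}  →  V:6 E:3  edges: 0-q->1 3-r->3 4-r->4
3. fire R2 via {0↦2, 1↦3, 2↦0}  →  V:5 E:2  edges: 0-q->1 4-r->4
4. fire R2 via {0↦3, 1↦4, 2↦0}  →  V:4 E:1  edges: 0-q->1
halt: no rule applies after step 4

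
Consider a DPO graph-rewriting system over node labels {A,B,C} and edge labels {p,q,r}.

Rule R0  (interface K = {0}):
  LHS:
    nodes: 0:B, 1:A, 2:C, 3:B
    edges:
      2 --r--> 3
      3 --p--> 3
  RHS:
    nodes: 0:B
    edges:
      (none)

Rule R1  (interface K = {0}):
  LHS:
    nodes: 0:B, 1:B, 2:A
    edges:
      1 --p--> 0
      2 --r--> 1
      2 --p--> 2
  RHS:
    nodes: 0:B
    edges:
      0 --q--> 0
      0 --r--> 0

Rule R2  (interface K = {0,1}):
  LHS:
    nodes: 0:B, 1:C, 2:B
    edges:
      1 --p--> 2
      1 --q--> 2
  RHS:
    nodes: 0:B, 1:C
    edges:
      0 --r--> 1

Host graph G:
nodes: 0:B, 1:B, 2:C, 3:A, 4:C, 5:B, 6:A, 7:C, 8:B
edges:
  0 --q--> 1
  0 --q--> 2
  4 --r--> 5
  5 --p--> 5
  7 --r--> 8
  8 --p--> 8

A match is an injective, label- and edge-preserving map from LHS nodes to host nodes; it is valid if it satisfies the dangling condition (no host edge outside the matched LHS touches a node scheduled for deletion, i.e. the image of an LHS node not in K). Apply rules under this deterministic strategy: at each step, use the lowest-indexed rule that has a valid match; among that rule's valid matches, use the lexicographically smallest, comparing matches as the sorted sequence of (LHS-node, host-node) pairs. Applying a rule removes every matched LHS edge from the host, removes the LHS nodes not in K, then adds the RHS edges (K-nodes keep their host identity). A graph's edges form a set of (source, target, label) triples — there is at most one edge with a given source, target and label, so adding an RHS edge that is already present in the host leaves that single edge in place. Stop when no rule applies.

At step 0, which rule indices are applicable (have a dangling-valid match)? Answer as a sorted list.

Answer: [R0]

Steps:
R0: 12 valid matches — {0↦0, 1↦3, 2↦4, 3↦5}, {0↦0, 1↦3, 2↦7, 3↦8}, {0↦0, 1↦6, 2↦4, 3↦5} (+9 more)
R1: no valid match — LHS pattern not found
R2: no valid match — LHS pattern not found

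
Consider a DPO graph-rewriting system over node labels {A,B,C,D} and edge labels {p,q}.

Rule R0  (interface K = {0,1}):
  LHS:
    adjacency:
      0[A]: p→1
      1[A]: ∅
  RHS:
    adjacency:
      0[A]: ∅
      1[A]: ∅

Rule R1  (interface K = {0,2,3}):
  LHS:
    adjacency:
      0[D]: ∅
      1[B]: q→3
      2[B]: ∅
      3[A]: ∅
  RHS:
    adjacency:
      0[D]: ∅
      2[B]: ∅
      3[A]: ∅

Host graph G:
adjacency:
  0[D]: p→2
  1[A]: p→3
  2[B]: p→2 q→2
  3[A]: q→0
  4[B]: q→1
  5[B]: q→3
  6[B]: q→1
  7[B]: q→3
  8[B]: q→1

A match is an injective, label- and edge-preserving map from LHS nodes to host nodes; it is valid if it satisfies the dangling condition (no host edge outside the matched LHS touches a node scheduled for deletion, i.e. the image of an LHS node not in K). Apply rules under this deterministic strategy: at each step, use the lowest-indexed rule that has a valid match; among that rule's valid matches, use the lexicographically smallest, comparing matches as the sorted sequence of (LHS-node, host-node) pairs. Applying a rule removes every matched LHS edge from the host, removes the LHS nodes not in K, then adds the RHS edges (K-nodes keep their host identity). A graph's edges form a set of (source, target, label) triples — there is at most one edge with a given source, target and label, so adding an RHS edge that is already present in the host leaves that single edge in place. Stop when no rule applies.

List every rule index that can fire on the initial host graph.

R0: 1 valid match — {0↦1, 1↦3}
R1: 25 valid matches — {0↦0, 1↦4, 2↦2, 3↦1}, {0↦0, 1↦4, 2↦5, 3↦1}, {0↦0, 1↦4, 2↦6, 3↦1} (+22 more)

Answer: [R0,R1]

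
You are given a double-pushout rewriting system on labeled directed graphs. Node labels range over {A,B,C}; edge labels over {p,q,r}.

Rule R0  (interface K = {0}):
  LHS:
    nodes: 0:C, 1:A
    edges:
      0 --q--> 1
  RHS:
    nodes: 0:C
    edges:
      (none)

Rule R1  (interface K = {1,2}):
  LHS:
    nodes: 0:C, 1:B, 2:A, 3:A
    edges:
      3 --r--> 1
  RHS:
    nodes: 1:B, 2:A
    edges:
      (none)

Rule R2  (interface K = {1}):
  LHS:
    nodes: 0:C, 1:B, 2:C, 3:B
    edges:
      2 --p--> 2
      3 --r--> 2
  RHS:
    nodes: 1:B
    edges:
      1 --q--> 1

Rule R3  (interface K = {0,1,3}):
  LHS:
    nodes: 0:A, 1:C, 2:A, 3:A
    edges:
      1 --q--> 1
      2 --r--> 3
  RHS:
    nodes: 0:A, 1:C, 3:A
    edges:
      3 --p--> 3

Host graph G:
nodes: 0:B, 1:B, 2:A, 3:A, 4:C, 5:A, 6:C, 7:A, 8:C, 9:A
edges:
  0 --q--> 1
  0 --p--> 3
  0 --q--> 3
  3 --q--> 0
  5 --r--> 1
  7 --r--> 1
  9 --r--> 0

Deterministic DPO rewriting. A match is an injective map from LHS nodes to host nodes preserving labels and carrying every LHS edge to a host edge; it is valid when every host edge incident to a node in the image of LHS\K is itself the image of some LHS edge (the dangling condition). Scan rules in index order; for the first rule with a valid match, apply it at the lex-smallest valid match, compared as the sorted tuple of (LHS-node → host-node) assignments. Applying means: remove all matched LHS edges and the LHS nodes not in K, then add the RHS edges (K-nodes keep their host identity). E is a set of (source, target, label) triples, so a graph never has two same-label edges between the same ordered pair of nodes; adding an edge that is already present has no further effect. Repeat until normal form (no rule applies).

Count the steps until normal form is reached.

[0] host  ⇒  10 nodes, 7 edges  {0-q->1 0-p->3 0-q->3 3-q->0 5-r->1 7-r->1 9-r->0}
[1] R1 @ {0↦4, 1↦0, 2↦2, 3↦9}  ⇒  8 nodes, 6 edges  {0-q->1 0-p->3 0-q->3 3-q->0 5-r->1 7-r->1}
[2] R1 @ {0↦6, 1↦1, 2↦2, 3↦5}  ⇒  6 nodes, 5 edges  {0-q->1 0-p->3 0-q->3 3-q->0 7-r->1}
[3] R1 @ {0↦8, 1↦1, 2↦2, 3↦7}  ⇒  4 nodes, 4 edges  {0-q->1 0-p->3 0-q->3 3-q->0}
normal form: no rule applies after step 3

Answer: 3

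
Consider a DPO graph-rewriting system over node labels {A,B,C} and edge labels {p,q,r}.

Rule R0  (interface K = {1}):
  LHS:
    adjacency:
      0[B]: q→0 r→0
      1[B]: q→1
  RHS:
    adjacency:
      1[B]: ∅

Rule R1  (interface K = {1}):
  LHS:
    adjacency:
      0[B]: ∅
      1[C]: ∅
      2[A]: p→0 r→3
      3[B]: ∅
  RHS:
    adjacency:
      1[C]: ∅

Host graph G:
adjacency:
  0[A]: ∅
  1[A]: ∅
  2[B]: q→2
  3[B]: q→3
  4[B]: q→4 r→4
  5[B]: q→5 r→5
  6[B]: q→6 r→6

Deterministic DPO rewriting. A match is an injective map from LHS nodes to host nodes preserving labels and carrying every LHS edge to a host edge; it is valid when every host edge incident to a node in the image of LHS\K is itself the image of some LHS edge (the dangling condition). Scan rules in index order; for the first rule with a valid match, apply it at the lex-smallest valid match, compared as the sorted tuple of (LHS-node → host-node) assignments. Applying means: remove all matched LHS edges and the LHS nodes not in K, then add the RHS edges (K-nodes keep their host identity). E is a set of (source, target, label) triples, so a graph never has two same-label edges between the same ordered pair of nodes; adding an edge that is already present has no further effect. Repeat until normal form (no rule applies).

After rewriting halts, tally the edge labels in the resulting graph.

[0] host  ⇒  7 nodes, 8 edges  {2-q->2 3-q->3 4-q->4 4-r->4 5-q->5 5-r->5 6-q->6 6-r->6}
[1] R0 @ {0↦4, 1↦2}  ⇒  6 nodes, 5 edges  {3-q->3 5-q->5 5-r->5 6-q->6 6-r->6}
[2] R0 @ {0↦5, 1↦3}  ⇒  5 nodes, 2 edges  {6-q->6 6-r->6}
final graph: no rule applies after step 2
NF edges: [(6, 6, 'q'), (6, 6, 'r')]

Answer: q:1 r:1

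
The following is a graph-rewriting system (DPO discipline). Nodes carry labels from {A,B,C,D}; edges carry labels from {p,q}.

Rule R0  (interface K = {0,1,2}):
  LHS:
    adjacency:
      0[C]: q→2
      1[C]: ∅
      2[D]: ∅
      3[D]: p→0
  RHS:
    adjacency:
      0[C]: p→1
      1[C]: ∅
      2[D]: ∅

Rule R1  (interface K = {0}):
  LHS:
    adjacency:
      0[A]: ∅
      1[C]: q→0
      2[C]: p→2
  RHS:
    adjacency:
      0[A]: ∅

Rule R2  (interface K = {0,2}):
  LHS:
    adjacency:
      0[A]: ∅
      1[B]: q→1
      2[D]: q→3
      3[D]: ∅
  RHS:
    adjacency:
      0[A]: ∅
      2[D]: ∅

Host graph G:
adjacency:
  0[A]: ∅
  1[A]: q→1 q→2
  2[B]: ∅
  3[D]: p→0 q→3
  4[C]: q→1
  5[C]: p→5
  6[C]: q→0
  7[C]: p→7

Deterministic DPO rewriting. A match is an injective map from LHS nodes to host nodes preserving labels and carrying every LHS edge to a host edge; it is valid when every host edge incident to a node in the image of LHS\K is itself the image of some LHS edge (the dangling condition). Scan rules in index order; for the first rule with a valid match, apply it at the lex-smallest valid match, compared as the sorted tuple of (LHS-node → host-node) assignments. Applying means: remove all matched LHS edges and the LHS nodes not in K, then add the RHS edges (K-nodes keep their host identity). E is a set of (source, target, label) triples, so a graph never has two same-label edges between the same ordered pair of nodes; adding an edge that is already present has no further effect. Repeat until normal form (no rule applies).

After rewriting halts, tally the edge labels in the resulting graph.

Answer: p:1 q:3

Steps:
start.  V:8 E:8  edges: 1-q->1 1-q->2 3-p->0 3-q->3 4-q->1 5-p->5 6-q->0 7-p->7
1. fire R1 via {0↦0, 1↦6, 2↦5}  →  V:6 E:6  edges: 1-q->1 1-q->2 3-p->0 3-q->3 4-q->1 7-p->7
2. fire R1 via {0↦1, 1↦4, 2↦7}  →  V:4 E:4  edges: 1-q->1 1-q->2 3-p->0 3-q->3
halt: no rule applies after step 2
NF edges: [(1, 1, 'q'), (1, 2, 'q'), (3, 0, 'p'), (3, 3, 'q')]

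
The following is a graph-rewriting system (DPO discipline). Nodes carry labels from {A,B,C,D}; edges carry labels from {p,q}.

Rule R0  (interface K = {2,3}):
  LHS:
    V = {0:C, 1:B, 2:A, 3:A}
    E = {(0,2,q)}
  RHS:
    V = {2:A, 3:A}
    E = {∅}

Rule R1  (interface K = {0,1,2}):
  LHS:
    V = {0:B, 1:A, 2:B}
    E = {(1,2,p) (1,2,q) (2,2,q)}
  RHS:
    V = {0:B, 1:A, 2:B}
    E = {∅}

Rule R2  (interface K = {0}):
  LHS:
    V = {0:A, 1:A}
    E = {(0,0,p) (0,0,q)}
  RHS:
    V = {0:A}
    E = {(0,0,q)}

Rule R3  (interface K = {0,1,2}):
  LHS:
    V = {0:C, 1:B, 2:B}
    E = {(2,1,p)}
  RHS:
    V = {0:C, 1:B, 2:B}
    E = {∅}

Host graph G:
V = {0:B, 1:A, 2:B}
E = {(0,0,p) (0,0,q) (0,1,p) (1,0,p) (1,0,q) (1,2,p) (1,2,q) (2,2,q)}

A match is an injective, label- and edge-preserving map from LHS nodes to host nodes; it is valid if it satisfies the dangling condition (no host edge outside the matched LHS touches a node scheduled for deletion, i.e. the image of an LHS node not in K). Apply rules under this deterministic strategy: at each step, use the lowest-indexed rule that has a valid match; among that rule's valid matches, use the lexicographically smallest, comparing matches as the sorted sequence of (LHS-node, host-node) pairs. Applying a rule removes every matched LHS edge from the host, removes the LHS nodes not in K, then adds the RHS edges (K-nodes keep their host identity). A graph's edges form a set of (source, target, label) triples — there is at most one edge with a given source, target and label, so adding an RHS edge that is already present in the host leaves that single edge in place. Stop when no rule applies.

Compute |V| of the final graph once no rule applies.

Answer: 3

Derivation:
start.  V:3 E:8  edges: 0-p->0 0-q->0 0-p->1 1-p->0 1-q->0 1-p->2 1-q->2 2-q->2
1. fire R1 via {0↦0, 1↦1, 2↦2}  →  V:3 E:5  edges: 0-p->0 0-q->0 0-p->1 1-p->0 1-q->0
2. fire R1 via {0↦2, 1↦1, 2↦0}  →  V:3 E:2  edges: 0-p->0 0-p->1
normal form: no rule applies after step 2
NF nodes: {0:B, 1:A, 2:B}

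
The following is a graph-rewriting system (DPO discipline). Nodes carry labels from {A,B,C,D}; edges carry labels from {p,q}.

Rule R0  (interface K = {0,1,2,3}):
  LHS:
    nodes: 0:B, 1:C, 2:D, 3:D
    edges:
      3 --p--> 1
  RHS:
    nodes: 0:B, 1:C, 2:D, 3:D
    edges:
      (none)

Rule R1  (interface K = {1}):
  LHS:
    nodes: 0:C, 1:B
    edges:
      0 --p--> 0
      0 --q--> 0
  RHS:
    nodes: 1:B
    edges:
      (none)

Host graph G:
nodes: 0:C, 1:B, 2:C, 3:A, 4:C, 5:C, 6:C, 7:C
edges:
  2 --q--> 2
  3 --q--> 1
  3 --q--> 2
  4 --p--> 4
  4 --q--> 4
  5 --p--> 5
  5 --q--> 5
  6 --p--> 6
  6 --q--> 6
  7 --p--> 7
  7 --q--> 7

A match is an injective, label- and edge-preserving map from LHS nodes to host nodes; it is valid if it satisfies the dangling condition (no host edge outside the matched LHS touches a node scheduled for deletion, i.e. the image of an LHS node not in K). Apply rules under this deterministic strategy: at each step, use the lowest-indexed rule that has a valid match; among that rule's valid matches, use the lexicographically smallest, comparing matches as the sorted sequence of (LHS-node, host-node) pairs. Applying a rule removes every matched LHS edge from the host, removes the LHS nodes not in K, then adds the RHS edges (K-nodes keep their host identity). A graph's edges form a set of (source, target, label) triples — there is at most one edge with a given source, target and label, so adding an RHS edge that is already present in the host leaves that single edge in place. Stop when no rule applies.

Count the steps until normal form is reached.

Answer: 4

Steps:
[0] host  ⇒  8 nodes, 11 edges  {2-q->2 3-q->1 3-q->2 4-p->4 4-q->4 5-p->5 5-q->5 6-p->6 6-q->6 7-p->7 7-q->7}
[1] R1 @ {0↦4, 1↦1}  ⇒  7 nodes, 9 edges  {2-q->2 3-q->1 3-q->2 5-p->5 5-q->5 6-p->6 6-q->6 7-p->7 7-q->7}
[2] R1 @ {0↦5, 1↦1}  ⇒  6 nodes, 7 edges  {2-q->2 3-q->1 3-q->2 6-p->6 6-q->6 7-p->7 7-q->7}
[3] R1 @ {0↦6, 1↦1}  ⇒  5 nodes, 5 edges  {2-q->2 3-q->1 3-q->2 7-p->7 7-q->7}
[4] R1 @ {0↦7, 1↦1}  ⇒  4 nodes, 3 edges  {2-q->2 3-q->1 3-q->2}
final graph: no rule applies after step 4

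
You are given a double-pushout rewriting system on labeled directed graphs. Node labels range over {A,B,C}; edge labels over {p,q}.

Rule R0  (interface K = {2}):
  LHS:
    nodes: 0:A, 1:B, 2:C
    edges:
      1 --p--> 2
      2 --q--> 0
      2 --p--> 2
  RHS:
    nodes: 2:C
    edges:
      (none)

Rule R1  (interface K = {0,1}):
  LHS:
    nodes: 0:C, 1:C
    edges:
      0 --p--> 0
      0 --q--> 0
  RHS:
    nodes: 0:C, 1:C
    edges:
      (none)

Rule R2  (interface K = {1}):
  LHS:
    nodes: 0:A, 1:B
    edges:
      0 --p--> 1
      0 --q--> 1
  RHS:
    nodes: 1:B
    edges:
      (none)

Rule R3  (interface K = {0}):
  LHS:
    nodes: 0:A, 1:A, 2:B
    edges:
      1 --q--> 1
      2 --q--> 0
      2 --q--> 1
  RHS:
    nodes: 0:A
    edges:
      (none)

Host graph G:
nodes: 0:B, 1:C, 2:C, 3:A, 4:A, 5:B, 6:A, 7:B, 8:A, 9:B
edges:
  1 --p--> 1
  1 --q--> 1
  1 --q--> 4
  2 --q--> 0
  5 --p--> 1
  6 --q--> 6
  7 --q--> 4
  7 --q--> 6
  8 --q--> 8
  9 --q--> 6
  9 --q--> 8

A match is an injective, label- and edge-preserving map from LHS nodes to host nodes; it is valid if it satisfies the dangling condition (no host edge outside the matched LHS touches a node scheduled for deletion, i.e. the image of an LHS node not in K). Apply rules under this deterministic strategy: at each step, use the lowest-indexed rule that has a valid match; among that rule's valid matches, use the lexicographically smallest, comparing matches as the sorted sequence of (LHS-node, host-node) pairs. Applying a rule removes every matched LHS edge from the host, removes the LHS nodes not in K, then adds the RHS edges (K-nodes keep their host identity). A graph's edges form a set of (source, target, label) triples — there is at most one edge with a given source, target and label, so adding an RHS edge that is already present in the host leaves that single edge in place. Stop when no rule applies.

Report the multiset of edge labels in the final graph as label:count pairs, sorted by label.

initial: |V|=10 |E|=11  E = 1-p->1 1-q->1 1-q->4 2-q->0 5-p->1 6-q->6 7-q->4 7-q->6 8-q->8 9-q->6 9-q->8
step 1: apply R1 at {0↦1, 1↦2}  → |V|=10 |E|=9  E = 1-q->4 2-q->0 5-p->1 6-q->6 7-q->4 7-q->6 8-q->8 9-q->6 9-q->8
step 2: apply R3 at {0↦6, 1↦8, 2↦9}  → |V|=8 |E|=6  E = 1-q->4 2-q->0 5-p->1 6-q->6 7-q->4 7-q->6
step 3: apply R3 at {0↦4, 1↦6, 2↦7}  → |V|=6 |E|=3  E = 1-q->4 2-q->0 5-p->1
final graph: no rule applies after step 3
NF edges: [(1, 4, 'q'), (2, 0, 'q'), (5, 1, 'p')]

Answer: p:1 q:2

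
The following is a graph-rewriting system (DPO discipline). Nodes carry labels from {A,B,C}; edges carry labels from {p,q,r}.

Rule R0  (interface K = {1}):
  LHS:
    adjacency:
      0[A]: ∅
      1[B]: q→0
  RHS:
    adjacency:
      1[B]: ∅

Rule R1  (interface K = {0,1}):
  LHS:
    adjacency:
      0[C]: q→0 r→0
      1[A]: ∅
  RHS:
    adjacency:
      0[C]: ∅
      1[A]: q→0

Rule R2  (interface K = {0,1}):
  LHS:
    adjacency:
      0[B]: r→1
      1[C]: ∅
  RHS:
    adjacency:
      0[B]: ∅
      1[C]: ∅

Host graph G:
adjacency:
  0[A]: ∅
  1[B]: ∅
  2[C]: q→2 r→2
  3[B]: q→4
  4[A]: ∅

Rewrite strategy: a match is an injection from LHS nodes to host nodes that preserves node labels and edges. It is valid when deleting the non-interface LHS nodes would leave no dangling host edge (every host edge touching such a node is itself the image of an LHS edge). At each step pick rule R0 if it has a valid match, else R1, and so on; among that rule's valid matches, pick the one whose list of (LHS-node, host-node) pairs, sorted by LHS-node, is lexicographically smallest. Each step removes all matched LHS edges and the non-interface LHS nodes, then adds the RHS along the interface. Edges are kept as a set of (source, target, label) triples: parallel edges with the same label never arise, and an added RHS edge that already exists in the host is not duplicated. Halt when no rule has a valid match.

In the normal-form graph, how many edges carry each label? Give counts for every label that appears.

Answer: q:1

Derivation:
[0] host  ⇒  5 nodes, 3 edges  {2-q->2 2-r->2 3-q->4}
[1] R0 @ {0↦4, 1↦3}  ⇒  4 nodes, 2 edges  {2-q->2 2-r->2}
[2] R1 @ {0↦2, 1↦0}  ⇒  4 nodes, 1 edges  {0-q->2}
halt: no rule applies after step 2
NF edges: [(0, 2, 'q')]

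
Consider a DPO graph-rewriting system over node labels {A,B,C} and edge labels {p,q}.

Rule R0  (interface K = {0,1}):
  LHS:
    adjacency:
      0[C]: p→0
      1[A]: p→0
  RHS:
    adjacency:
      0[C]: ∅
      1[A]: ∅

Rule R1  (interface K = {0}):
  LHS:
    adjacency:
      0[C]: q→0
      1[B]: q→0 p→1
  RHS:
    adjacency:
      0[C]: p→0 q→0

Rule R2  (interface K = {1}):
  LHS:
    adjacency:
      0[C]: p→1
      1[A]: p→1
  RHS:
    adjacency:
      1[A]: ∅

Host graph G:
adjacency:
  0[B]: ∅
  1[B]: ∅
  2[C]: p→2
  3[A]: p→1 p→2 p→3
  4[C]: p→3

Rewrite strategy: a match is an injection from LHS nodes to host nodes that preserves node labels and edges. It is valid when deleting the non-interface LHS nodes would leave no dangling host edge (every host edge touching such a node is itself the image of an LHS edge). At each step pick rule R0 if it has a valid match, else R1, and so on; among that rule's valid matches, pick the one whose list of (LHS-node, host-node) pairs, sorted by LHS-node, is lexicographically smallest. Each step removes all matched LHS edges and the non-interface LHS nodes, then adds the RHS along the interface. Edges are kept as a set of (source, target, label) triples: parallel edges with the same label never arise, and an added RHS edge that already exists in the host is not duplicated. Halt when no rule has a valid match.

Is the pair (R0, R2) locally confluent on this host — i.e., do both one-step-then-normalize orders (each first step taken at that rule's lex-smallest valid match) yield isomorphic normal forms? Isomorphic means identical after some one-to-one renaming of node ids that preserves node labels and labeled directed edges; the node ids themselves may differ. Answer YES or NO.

branch R0-first: apply at {0↦2, 1↦3} → |E|=3, then 1 more step(s) → NF |V|=4 |E|=1 V={0:B, 1:B, 2:C, 3:A} E=3-p->1
branch R2-first: apply at {0↦4, 1↦3} → |E|=3, then 1 more step(s) → NF |V|=4 |E|=1 V={0:B, 1:B, 2:C, 3:A} E=3-p->1
graphs isomorphic (equal up to label-preserving node renaming)

Answer: YES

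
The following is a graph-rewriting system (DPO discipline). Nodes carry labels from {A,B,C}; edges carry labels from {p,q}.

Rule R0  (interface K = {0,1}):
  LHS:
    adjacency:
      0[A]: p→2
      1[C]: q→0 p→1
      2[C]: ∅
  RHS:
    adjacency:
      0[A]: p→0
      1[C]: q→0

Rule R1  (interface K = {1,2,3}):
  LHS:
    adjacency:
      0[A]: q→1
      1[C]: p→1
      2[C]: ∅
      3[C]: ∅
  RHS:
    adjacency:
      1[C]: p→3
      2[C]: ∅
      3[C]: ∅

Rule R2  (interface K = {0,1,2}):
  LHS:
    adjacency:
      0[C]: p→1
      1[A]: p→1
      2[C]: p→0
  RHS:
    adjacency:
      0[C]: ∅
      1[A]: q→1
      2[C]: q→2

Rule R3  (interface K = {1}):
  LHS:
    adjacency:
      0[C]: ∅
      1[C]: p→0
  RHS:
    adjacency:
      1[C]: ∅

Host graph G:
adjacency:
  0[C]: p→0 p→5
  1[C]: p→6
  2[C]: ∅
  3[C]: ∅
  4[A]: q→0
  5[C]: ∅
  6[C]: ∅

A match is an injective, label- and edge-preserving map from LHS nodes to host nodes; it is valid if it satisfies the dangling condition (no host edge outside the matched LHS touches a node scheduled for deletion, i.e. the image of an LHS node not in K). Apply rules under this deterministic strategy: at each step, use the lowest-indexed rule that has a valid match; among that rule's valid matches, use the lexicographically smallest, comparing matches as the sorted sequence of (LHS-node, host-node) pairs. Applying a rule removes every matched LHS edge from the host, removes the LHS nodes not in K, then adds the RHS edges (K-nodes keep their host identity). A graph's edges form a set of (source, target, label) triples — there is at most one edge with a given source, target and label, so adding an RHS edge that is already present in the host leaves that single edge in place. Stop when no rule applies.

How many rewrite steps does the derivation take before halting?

Answer: 4

Steps:
[0] host  ⇒  7 nodes, 4 edges  {0-p->0 0-p->5 1-p->6 4-q->0}
[1] R1 @ {0↦4, 1↦0, 2↦1, 3↦2}  ⇒  6 nodes, 3 edges  {0-p->2 0-p->5 1-p->6}
[2] R3 @ {0↦2, 1↦0}  ⇒  5 nodes, 2 edges  {0-p->5 1-p->6}
[3] R3 @ {0↦5, 1↦0}  ⇒  4 nodes, 1 edges  {1-p->6}
[4] R3 @ {0↦6, 1↦1}  ⇒  3 nodes, 0 edges  {∅}
final graph: no rule applies after step 4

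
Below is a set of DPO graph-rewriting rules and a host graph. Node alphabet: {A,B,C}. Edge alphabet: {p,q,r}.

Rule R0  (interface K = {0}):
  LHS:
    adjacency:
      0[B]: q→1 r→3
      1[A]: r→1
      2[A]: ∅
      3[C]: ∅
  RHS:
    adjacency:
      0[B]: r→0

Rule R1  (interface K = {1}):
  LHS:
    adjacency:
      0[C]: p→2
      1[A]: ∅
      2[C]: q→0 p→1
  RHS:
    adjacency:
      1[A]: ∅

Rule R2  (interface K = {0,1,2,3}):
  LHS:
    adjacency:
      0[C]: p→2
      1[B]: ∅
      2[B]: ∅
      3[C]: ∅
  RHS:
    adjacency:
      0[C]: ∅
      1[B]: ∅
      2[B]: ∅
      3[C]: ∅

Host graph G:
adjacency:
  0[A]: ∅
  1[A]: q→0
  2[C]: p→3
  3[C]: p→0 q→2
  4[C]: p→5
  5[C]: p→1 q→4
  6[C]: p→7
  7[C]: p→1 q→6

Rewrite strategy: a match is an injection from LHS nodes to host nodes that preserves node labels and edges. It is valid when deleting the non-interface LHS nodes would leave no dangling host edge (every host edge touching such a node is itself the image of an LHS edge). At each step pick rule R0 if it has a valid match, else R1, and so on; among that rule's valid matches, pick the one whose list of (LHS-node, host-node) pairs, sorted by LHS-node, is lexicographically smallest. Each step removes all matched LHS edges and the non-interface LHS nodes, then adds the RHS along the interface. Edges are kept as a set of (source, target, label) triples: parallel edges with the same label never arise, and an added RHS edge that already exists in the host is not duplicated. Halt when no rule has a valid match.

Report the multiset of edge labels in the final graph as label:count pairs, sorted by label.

Answer: q:1

Steps:
start.  V:8 E:10  edges: 1-q->0 2-p->3 3-p->0 3-q->2 4-p->5 5-p->1 5-q->4 6-p->7 7-p->1 7-q->6
1. fire R1 via {0↦2, 1↦0, 2↦3}  →  V:6 E:7  edges: 1-q->0 4-p->5 5-p->1 5-q->4 6-p->7 7-p->1 7-q->6
2. fire R1 via {0↦4, 1↦1, 2↦5}  →  V:4 E:4  edges: 1-q->0 6-p->7 7-p->1 7-q->6
3. fire R1 via {0↦6, 1↦1, 2↦7}  →  V:2 E:1  edges: 1-q->0
halt: no rule applies after step 3
NF edges: [(1, 0, 'q')]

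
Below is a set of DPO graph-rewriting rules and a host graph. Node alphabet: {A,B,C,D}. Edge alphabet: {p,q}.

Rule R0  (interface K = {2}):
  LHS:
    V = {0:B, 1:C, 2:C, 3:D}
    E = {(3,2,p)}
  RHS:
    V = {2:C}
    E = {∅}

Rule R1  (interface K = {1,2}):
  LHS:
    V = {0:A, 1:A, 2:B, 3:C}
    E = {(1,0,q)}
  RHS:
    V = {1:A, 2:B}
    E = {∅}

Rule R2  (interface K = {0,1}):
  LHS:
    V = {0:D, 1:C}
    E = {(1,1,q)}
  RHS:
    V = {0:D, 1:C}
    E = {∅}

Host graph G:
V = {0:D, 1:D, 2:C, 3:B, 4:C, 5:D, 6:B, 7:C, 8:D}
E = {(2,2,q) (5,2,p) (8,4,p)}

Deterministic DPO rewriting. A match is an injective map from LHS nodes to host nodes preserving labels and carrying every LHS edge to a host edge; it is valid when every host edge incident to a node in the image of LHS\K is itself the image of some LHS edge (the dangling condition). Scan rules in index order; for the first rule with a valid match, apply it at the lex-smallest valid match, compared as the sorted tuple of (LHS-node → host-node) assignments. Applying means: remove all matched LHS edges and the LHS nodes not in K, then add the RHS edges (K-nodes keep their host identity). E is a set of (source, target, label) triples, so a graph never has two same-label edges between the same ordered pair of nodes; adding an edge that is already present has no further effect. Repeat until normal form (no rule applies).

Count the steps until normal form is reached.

Answer: 3

Steps:
start.  V:9 E:3  edges: 2-q->2 5-p->2 8-p->4
1. fire R0 via {0↦3, 1↦7, 2↦2, 3↦5}  →  V:6 E:2  edges: 2-q->2 8-p->4
2. fire R2 via {0↦0, 1↦2}  →  V:6 E:1  edges: 8-p->4
3. fire R0 via {0↦6, 1↦2, 2↦4, 3↦8}  →  V:3 E:0  edges: ∅
halt: no rule applies after step 3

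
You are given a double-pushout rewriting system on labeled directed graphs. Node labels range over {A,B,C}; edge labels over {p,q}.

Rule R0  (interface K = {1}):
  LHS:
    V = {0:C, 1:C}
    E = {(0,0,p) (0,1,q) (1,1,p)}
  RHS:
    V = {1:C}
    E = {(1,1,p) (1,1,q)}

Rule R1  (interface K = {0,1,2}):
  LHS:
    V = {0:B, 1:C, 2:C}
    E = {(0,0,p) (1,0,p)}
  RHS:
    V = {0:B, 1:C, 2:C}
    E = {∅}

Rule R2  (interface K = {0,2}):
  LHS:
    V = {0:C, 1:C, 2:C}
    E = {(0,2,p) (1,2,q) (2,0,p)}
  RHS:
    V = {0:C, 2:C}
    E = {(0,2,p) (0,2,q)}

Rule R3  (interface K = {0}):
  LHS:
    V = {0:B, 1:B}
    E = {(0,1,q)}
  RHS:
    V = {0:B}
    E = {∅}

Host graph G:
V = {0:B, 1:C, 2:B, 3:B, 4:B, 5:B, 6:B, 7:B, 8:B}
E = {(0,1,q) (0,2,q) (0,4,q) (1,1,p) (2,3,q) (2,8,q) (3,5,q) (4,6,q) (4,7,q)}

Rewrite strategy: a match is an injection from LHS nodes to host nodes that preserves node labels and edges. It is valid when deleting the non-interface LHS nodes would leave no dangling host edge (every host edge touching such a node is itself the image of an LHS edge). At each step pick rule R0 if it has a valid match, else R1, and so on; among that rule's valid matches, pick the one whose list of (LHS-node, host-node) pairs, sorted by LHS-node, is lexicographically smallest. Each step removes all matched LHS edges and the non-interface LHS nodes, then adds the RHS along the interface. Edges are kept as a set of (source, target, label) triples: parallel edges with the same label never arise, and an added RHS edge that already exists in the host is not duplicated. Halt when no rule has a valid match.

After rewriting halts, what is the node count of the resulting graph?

[0] host  ⇒  9 nodes, 9 edges  {0-q->1 0-q->2 0-q->4 1-p->1 2-q->3 2-q->8 3-q->5 4-q->6 4-q->7}
[1] R3 @ {0↦2, 1↦8}  ⇒  8 nodes, 8 edges  {0-q->1 0-q->2 0-q->4 1-p->1 2-q->3 3-q->5 4-q->6 4-q->7}
[2] R3 @ {0↦3, 1↦5}  ⇒  7 nodes, 7 edges  {0-q->1 0-q->2 0-q->4 1-p->1 2-q->3 4-q->6 4-q->7}
[3] R3 @ {0↦2, 1↦3}  ⇒  6 nodes, 6 edges  {0-q->1 0-q->2 0-q->4 1-p->1 4-q->6 4-q->7}
[4] R3 @ {0↦0, 1↦2}  ⇒  5 nodes, 5 edges  {0-q->1 0-q->4 1-p->1 4-q->6 4-q->7}
[5] R3 @ {0↦4, 1↦6}  ⇒  4 nodes, 4 edges  {0-q->1 0-q->4 1-p->1 4-q->7}
[6] R3 @ {0↦4, 1↦7}  ⇒  3 nodes, 3 edges  {0-q->1 0-q->4 1-p->1}
[7] R3 @ {0↦0, 1↦4}  ⇒  2 nodes, 2 edges  {0-q->1 1-p->1}
normal form: no rule applies after step 7
NF nodes: {0:B, 1:C}

Answer: 2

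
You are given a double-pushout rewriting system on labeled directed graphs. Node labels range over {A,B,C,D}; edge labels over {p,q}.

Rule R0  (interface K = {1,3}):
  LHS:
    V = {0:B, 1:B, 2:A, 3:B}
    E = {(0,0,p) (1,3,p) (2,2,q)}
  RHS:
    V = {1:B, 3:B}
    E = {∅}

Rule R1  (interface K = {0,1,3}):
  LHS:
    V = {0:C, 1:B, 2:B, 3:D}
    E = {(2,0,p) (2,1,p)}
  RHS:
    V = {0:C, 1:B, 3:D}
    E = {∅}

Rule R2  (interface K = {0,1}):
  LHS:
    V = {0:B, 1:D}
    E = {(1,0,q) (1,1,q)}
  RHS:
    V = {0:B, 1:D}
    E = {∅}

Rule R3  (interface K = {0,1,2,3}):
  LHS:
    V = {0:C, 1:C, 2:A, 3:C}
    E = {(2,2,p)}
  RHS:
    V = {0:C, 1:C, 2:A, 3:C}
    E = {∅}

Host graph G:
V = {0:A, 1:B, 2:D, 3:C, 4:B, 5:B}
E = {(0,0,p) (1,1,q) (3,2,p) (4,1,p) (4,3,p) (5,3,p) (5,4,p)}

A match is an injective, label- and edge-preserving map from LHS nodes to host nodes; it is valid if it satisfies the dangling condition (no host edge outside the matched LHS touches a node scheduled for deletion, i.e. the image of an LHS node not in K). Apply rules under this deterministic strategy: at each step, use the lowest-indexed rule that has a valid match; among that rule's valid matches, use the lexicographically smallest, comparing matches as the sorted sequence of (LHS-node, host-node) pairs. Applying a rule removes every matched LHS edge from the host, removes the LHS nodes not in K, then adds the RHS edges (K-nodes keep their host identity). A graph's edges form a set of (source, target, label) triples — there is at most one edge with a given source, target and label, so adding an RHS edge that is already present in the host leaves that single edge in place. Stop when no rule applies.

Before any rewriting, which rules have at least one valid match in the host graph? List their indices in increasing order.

Answer: [R1]

Steps:
R0: no valid match — LHS pattern not found
R1: 1 valid match — {0↦3, 1↦4, 2↦5, 3↦2}
R2: no valid match — LHS pattern not found
R3: no valid match — LHS pattern not found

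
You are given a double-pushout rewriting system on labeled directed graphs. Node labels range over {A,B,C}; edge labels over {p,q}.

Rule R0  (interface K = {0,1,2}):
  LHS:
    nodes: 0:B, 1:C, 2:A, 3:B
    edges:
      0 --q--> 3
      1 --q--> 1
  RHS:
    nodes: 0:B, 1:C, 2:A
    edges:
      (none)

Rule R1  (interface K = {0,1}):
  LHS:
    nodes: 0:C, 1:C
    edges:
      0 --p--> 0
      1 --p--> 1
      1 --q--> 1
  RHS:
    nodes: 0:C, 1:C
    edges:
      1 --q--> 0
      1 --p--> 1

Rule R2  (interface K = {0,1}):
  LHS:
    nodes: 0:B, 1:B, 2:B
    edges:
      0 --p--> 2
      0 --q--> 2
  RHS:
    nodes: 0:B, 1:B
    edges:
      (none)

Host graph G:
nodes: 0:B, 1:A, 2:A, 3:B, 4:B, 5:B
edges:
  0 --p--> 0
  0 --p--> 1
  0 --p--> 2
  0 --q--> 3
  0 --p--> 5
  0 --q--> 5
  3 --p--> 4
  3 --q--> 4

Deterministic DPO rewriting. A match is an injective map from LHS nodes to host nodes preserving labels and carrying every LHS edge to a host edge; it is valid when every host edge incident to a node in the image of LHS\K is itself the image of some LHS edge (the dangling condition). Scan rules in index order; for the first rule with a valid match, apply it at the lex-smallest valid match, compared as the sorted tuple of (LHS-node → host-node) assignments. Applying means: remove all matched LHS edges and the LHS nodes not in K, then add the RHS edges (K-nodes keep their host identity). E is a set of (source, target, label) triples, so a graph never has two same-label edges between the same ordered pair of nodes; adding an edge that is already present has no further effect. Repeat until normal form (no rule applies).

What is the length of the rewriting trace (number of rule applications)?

Answer: 2

Derivation:
initial: |V|=6 |E|=8  E = 0-p->0 0-p->1 0-p->2 0-q->3 0-p->5 0-q->5 3-p->4 3-q->4
step 1: apply R2 at {0↦0, 1↦3, 2↦5}  → |V|=5 |E|=6  E = 0-p->0 0-p->1 0-p->2 0-q->3 3-p->4 3-q->4
step 2: apply R2 at {0↦3, 1↦0, 2↦4}  → |V|=4 |E|=4  E = 0-p->0 0-p->1 0-p->2 0-q->3
normal form: no rule applies after step 2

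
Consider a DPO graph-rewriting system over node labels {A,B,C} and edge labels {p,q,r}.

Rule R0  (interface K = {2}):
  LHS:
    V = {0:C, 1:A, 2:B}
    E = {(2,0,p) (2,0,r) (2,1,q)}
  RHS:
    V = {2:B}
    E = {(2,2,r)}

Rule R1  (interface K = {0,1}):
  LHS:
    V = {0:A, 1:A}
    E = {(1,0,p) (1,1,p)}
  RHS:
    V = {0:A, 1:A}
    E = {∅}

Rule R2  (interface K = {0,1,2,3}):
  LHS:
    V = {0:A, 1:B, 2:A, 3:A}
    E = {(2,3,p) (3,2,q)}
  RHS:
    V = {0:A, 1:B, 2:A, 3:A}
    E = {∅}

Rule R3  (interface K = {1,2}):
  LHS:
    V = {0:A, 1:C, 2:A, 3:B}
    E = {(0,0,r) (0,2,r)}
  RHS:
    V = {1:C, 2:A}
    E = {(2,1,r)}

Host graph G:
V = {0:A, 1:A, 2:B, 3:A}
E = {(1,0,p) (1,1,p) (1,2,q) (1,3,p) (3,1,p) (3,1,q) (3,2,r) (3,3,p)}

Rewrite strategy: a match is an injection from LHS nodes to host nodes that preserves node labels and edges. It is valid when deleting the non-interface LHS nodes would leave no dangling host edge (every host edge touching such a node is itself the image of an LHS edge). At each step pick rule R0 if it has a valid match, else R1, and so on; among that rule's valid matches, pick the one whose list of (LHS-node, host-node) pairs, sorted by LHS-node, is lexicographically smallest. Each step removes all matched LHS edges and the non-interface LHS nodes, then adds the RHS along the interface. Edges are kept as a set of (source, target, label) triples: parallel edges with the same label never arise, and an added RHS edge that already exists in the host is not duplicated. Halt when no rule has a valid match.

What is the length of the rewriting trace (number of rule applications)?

Answer: 3

Steps:
initial: |V|=4 |E|=8  E = 1-p->0 1-p->1 1-q->2 1-p->3 3-p->1 3-q->1 3-r->2 3-p->3
step 1: apply R1 at {0↦0, 1↦1}  → |V|=4 |E|=6  E = 1-q->2 1-p->3 3-p->1 3-q->1 3-r->2 3-p->3
step 2: apply R1 at {0↦1, 1↦3}  → |V|=4 |E|=4  E = 1-q->2 1-p->3 3-q->1 3-r->2
step 3: apply R2 at {0↦0, 1↦2, 2↦1, 3↦3}  → |V|=4 |E|=2  E = 1-q->2 3-r->2
final graph: no rule applies after step 3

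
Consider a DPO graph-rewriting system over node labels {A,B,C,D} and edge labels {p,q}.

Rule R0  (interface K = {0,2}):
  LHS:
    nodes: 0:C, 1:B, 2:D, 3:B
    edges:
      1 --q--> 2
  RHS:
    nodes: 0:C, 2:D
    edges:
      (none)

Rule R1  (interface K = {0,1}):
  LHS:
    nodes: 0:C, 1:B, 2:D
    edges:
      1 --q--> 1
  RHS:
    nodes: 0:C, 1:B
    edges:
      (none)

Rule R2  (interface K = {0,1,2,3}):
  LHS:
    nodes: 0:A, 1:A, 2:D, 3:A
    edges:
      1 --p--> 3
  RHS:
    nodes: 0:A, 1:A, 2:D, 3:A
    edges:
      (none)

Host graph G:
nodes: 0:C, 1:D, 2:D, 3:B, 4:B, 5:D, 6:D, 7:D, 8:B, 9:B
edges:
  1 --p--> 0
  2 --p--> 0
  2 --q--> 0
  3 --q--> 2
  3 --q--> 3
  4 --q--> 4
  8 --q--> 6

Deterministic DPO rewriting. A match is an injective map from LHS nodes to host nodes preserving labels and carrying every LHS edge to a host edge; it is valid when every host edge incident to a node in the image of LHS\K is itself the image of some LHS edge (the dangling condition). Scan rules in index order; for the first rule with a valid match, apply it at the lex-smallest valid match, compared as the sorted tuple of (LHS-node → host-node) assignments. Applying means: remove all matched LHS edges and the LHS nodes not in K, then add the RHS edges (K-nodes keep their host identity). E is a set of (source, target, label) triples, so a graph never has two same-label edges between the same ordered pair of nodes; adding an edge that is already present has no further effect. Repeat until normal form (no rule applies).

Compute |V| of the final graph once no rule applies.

Answer: 4

Steps:
start.  V:10 E:7  edges: 1-p->0 2-p->0 2-q->0 3-q->2 3-q->3 4-q->4 8-q->6
1. fire R0 via {0↦0, 1↦8, 2↦6, 3↦9}  →  V:8 E:6  edges: 1-p->0 2-p->0 2-q->0 3-q->2 3-q->3 4-q->4
2. fire R1 via {0↦0, 1↦3, 2↦5}  →  V:7 E:5  edges: 1-p->0 2-p->0 2-q->0 3-q->2 4-q->4
3. fire R1 via {0↦0, 1↦4, 2↦6}  →  V:6 E:4  edges: 1-p->0 2-p->0 2-q->0 3-q->2
4. fire R0 via {0↦0, 1↦3, 2↦2, 3↦4}  →  V:4 E:3  edges: 1-p->0 2-p->0 2-q->0
final graph: no rule applies after step 4
NF nodes: {0:C, 1:D, 2:D, 7:D}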